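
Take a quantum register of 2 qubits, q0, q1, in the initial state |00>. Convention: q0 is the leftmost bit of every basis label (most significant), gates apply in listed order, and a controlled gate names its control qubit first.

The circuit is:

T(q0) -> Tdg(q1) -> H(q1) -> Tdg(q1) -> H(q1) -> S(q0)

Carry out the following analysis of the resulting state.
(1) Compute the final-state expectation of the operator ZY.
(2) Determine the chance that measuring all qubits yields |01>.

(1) The observable ZY averages to sqrt(2)/2.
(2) A full measurement returns |01> with probability 1/2 - sqrt(2)/4.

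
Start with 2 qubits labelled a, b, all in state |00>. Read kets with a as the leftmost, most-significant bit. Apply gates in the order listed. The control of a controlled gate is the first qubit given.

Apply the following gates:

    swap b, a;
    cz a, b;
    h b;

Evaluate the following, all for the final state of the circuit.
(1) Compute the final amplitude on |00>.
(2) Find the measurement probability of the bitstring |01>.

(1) The amplitude on |00> is sqrt(2)/2.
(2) The probability of measuring |01> is 1/2.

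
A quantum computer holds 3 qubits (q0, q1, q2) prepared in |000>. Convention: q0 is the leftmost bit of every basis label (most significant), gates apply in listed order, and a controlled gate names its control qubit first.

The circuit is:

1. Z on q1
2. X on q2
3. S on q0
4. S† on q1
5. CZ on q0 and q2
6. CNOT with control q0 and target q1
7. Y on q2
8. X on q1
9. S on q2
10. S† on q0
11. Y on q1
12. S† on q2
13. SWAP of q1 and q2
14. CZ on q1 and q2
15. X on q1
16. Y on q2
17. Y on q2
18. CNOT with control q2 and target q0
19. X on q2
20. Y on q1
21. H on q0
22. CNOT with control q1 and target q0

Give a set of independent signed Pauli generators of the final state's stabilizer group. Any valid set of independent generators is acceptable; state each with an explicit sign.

One valid set of independent stabilizer generators is +XII, +IZI, -IIZ (any independent generating set of the same group is equally correct).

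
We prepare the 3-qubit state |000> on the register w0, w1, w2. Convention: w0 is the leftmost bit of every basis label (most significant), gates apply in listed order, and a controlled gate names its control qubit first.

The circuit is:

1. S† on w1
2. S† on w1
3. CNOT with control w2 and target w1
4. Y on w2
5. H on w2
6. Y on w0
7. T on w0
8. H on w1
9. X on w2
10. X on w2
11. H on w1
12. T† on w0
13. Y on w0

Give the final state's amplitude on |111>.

The amplitude on |111> is 0. Key observation: gates 6-13 undo each other exactly, leaving only the rest of the circuit to track.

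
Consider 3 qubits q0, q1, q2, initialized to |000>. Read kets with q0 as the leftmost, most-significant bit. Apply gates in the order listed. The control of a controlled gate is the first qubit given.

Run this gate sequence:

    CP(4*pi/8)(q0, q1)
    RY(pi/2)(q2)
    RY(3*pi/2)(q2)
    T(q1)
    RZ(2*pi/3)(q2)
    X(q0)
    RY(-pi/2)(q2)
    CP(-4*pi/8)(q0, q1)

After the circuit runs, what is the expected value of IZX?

In the final state, IZX has expectation -1.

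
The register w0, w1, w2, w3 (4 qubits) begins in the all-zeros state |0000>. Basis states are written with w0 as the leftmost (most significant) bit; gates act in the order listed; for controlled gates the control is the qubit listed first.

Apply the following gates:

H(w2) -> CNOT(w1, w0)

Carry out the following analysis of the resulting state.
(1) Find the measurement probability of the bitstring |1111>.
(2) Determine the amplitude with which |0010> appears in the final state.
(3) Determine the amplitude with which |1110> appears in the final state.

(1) The probability of measuring |1111> is 0.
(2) |0010> carries amplitude sqrt(2)/2 in the final state.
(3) |1110> carries amplitude 0 in the final state.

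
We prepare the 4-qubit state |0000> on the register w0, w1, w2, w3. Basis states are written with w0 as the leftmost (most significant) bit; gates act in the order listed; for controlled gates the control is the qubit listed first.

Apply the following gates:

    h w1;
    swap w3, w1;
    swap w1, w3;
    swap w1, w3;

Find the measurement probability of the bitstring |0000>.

A full measurement returns |0000> with probability 1/2. Key observation: the block from step 3 through step 4 cancels to the identity and can be dropped.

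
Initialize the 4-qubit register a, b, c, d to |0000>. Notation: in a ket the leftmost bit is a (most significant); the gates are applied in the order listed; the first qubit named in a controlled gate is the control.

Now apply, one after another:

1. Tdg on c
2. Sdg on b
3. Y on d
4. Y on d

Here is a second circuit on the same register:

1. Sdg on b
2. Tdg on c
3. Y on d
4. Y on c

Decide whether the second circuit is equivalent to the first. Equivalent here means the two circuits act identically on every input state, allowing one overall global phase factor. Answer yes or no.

No — the two circuits implement different unitaries, even allowing a global phase.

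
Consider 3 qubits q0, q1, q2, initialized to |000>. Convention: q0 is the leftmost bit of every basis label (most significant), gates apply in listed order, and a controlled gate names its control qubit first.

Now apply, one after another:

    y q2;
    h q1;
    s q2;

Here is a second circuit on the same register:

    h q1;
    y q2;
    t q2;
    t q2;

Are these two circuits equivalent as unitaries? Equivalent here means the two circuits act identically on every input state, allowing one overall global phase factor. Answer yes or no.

Yes — the two circuits implement the same unitary up to a global phase.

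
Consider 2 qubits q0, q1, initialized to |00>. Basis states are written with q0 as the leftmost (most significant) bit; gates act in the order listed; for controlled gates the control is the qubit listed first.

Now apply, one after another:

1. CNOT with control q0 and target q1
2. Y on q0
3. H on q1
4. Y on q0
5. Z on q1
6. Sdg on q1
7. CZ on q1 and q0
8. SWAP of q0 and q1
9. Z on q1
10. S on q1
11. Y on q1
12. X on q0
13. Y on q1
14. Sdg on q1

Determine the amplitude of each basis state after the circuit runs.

After the circuit, the state carries amplitude sqrt(2)*I/2 on |00>, 0 on |01>, sqrt(2)/2 on |10>, 0 on |11>.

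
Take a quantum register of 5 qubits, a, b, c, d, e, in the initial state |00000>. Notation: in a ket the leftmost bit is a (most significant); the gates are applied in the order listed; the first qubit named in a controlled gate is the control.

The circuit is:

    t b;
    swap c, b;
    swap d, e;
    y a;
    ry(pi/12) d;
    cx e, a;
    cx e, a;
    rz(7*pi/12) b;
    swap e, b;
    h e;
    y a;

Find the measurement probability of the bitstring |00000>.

The probability of measuring |00000> is sqrt(2)/16 + sqrt(6)/16 + 1/4. Key observation: the block from step 6 through step 7 cancels to the identity and can be dropped.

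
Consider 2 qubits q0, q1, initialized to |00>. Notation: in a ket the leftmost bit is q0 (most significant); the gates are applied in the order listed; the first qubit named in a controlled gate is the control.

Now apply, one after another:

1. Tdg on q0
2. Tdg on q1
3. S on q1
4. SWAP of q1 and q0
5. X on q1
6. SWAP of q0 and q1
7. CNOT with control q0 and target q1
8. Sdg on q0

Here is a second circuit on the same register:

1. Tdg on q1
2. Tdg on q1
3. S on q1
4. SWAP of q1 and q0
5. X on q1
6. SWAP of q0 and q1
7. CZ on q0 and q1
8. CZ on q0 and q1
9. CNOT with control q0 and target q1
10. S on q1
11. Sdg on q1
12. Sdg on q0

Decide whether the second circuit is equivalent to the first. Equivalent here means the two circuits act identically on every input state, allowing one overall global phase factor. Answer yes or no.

No, they are not equivalent — no single phase factor reconciles the two unitaries.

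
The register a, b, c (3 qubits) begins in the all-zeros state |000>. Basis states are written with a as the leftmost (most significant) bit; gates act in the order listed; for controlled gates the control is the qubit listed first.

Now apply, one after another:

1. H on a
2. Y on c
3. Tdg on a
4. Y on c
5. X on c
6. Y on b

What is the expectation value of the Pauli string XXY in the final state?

In the final state, XXY has expectation 0.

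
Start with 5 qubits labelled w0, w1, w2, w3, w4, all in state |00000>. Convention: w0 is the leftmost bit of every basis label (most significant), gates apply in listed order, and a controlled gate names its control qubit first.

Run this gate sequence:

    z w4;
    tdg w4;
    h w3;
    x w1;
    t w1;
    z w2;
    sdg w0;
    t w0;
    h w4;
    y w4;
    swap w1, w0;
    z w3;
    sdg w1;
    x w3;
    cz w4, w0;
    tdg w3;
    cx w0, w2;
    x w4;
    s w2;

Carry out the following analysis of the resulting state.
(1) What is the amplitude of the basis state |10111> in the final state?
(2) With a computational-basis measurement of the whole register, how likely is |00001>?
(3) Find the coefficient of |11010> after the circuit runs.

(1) The final state's coefficient on |10111> equals 1/2.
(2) A full measurement returns |00001> with probability 0.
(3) The amplitude on |11010> is 0.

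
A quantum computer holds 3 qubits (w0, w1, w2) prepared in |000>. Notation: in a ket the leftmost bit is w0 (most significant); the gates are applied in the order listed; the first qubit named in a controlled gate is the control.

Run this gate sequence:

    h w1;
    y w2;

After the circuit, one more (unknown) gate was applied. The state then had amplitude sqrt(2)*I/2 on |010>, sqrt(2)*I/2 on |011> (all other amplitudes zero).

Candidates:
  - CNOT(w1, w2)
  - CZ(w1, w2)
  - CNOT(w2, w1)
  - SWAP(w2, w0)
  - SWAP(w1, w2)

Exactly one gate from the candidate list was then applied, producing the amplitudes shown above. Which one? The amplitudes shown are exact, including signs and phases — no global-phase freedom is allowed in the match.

The unique candidate consistent with the amplitudes is SWAP(w1, w2).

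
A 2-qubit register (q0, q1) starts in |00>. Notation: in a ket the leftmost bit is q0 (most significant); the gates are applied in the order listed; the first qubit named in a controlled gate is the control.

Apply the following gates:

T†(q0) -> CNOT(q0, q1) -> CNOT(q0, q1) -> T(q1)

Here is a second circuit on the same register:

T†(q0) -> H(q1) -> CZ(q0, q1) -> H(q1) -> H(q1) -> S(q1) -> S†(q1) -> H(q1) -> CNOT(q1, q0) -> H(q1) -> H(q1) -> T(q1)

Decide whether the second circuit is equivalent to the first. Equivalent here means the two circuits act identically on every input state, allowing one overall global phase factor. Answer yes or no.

No, they are not equivalent — no single phase factor reconciles the two unitaries.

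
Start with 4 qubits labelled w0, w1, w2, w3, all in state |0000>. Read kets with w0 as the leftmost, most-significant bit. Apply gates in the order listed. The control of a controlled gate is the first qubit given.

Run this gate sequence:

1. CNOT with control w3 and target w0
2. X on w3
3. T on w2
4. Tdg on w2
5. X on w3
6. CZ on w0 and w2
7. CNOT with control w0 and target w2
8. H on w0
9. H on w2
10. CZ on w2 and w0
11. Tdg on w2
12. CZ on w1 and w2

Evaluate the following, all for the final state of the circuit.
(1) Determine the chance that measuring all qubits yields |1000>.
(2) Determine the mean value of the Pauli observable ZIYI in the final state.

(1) A full measurement returns |1000> with probability 1/4. Key observation: the block from step 2 through step 5 cancels to the identity and can be dropped.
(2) In the final state, ZIYI has expectation -sqrt(2)/2.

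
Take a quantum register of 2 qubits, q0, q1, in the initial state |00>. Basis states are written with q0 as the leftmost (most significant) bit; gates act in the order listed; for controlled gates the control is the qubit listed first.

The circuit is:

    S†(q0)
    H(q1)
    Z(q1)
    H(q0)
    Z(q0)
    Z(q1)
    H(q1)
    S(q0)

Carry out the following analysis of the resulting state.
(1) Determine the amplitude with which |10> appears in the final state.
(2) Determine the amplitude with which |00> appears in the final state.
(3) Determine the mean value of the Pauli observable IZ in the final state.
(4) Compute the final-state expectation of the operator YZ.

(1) The final state's coefficient on |10> equals -sqrt(2)*I/2.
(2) The amplitude on |00> is sqrt(2)/2.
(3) The expectation value of IZ is 1.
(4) In the final state, YZ has expectation -1.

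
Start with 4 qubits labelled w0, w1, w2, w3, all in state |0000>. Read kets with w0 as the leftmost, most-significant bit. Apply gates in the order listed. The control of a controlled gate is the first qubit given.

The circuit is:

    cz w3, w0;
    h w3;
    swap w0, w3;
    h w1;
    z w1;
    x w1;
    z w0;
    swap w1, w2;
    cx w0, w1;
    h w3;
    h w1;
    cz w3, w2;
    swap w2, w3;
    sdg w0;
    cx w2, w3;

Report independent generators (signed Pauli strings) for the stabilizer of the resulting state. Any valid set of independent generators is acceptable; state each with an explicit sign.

The stabilizer group can be generated by +YZII, +ZXII, +IIXZ, -IIZX, among other valid generating sets.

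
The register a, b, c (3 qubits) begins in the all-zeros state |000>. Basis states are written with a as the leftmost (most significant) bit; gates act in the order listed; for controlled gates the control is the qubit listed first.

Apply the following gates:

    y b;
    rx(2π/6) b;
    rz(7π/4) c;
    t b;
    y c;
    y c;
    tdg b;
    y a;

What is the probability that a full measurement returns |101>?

A full measurement returns |101> with probability 0. Key observation: steps 4-7 multiply out to the identity, so the circuit reduces to the remaining gates.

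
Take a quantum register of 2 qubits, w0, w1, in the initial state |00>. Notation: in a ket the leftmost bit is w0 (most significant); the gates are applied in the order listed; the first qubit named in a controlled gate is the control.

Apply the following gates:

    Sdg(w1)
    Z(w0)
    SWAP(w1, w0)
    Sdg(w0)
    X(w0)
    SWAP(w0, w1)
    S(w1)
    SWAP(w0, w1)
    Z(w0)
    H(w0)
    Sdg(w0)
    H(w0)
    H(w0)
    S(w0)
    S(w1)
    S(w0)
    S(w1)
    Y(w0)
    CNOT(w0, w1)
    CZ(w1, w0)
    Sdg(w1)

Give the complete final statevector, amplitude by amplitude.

The resulting statevector has amplitude sqrt(2)*I/2 on |00>, 0 on |01>, 0 on |10>, sqrt(2)*I/2 on |11>. Key observation: steps 11-14 multiply out to the identity, so the circuit reduces to the remaining gates.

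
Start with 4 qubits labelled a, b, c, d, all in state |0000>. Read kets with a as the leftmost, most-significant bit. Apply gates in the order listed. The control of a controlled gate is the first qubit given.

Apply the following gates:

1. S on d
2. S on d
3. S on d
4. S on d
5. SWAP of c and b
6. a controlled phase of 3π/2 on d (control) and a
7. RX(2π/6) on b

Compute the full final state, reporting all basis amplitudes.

After the circuit, the state carries amplitude sqrt(3)/2 on |0000>, -I/2 on |0100>, and 0 on every other basis state.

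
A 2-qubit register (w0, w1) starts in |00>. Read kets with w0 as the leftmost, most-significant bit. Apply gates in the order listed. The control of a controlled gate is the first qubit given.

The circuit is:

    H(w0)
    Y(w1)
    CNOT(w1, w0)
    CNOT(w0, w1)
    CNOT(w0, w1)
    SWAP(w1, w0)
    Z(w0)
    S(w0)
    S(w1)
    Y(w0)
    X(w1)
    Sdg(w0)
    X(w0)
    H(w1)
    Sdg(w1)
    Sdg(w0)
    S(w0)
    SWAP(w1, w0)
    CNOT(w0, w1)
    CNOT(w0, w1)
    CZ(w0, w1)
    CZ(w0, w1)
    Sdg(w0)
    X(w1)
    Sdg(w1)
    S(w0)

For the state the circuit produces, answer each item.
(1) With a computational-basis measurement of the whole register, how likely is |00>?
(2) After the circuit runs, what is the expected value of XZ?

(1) A full measurement returns |00> with probability 1/2.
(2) In the final state, XZ has expectation 1.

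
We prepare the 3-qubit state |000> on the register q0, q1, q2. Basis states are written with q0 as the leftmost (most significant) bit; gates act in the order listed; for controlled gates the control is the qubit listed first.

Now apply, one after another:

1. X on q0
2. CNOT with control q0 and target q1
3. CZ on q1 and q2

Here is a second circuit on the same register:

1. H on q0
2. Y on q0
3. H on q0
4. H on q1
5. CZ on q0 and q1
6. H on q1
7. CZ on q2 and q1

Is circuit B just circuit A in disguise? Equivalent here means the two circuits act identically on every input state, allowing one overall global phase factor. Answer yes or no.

No: there is an input state on which the two circuits produce genuinely different outputs (not merely differing by a phase).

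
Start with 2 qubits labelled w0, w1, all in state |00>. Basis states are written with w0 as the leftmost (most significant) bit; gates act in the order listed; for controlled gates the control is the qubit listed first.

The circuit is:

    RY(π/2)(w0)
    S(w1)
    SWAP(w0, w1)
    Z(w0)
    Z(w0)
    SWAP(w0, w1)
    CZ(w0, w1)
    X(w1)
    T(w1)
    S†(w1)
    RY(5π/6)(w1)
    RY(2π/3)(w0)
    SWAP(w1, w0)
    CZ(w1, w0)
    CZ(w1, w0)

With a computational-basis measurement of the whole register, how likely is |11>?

A full measurement returns |11> with probability 1/16. Key observation: steps 3-6 multiply out to the identity, so the circuit reduces to the remaining gates.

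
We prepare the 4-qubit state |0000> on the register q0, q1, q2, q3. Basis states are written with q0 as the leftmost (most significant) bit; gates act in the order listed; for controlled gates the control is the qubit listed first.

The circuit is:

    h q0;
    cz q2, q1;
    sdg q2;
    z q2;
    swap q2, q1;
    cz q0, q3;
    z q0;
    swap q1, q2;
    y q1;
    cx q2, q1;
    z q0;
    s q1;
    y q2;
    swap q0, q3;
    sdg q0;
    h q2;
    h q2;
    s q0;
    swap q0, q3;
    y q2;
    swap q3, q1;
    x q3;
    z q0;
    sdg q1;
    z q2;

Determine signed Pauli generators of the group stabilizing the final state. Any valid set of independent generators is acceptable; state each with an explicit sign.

The stabilizer group can be generated by -XIII, +IZII, +IIZI, +IIIZ, among other valid generating sets. Key observation: the block from step 14 through step 19 cancels to the identity and can be dropped.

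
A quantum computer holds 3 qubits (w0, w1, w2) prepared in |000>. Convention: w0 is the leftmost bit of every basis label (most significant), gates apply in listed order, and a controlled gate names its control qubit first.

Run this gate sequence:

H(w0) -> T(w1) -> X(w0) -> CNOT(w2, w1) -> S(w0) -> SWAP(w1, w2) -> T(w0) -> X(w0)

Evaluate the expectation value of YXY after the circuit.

In the final state, YXY has expectation 0.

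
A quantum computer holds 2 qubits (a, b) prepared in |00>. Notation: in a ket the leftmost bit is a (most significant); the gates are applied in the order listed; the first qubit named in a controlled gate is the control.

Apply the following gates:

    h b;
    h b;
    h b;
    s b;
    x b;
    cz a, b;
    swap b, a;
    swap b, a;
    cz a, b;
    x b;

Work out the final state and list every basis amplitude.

The final amplitudes are sqrt(2)/2 on |00>, sqrt(2)*I/2 on |01>, 0 on |10>, 0 on |11>.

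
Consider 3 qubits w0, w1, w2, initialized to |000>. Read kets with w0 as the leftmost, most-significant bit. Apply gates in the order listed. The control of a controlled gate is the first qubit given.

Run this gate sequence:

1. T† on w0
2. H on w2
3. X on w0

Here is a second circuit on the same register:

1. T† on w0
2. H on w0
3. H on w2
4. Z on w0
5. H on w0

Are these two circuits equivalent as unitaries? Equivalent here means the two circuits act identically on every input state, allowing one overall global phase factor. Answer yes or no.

Yes — the two circuits implement the same unitary up to a global phase.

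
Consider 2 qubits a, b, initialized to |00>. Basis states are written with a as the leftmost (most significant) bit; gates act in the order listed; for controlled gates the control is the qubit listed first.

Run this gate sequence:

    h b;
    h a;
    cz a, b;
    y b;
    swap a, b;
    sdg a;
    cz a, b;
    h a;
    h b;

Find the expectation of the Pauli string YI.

The expectation value of YI is -1.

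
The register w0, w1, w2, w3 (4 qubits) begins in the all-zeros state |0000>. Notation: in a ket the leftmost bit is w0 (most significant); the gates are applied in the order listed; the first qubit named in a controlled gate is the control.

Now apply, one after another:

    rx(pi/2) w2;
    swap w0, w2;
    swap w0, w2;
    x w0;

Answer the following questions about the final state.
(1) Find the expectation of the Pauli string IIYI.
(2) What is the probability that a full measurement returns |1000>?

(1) The observable IIYI averages to -1.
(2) The probability of measuring |1000> is 1/2.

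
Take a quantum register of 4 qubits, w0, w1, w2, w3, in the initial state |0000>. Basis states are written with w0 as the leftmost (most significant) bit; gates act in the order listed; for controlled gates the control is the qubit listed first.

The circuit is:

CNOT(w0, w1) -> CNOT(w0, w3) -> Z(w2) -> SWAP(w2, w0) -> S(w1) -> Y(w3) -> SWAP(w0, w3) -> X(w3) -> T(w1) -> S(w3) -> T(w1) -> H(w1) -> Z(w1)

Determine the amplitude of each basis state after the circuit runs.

The resulting statevector has amplitude -sqrt(2)/2 on |1001>, sqrt(2)/2 on |1101>, and 0 on every other basis state.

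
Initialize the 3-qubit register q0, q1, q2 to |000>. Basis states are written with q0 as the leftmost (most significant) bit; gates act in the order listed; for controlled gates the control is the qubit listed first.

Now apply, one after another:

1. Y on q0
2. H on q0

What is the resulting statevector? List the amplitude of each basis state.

After the circuit, the state carries amplitude sqrt(2)*I/2 on |000>, -sqrt(2)*I/2 on |100>, and 0 on every other basis state.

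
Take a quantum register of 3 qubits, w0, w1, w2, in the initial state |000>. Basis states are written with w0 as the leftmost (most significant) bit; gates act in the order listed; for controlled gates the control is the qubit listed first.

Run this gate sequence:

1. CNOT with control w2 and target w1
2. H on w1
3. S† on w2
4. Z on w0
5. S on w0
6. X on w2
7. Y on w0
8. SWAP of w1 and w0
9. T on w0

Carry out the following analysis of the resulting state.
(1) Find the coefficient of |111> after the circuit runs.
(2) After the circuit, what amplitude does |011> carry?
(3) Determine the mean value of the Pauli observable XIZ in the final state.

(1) The amplitude on |111> is sqrt(2)*exp(3*I*pi/4)/2.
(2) |011> carries amplitude sqrt(2)*I/2 in the final state.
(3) The observable XIZ averages to -sqrt(2)/2.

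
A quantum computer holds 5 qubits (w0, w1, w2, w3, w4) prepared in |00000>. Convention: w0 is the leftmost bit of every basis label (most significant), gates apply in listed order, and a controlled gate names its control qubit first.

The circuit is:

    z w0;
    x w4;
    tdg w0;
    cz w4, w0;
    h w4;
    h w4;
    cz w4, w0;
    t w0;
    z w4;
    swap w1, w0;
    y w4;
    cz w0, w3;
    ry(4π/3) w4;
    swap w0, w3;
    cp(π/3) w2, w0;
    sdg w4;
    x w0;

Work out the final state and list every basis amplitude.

The resulting statevector has amplitude -I/2 on |10000>, sqrt(3)/2 on |10001>, and 0 on every other basis state. Key observation: the block from step 3 through step 8 cancels to the identity and can be dropped.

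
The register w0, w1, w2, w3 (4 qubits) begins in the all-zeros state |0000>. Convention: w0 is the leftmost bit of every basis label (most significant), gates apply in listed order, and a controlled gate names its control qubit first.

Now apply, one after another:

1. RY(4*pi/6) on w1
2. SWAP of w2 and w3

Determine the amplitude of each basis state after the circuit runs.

The resulting statevector has amplitude 1/2 on |0000>, sqrt(3)/2 on |0100>, and 0 on every other basis state.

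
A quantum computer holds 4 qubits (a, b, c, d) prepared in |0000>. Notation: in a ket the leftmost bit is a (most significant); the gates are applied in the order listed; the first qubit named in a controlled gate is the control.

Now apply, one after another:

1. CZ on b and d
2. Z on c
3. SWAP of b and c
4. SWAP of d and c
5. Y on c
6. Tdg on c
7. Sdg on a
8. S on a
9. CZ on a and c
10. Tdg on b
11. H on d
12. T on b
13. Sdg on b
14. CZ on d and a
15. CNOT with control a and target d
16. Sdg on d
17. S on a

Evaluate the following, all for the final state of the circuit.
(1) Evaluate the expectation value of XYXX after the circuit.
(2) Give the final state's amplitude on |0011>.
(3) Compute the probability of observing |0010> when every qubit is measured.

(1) The expectation value of XYXX is 0.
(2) |0011> carries amplitude -sqrt(2)*exp(3*I*pi/4)/2 in the final state.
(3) Outcome |0010> occurs with probability 1/2.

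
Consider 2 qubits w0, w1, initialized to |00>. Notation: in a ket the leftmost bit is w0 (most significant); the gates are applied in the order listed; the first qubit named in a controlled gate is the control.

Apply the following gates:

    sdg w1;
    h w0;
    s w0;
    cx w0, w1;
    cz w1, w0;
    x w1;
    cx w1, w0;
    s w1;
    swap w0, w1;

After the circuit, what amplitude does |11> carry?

The amplitude on |11> is sqrt(2)*I/2.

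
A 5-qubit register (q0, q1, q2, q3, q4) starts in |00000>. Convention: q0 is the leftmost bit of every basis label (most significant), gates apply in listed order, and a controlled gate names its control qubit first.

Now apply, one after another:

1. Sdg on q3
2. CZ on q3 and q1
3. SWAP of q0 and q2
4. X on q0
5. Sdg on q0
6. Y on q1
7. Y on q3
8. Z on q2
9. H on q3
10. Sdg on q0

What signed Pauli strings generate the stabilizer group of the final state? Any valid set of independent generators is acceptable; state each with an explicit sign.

The stabilizer group can be generated by -IIIXI, -ZIIII, -IZIII, +IIZII, +IIIIZ, among other valid generating sets.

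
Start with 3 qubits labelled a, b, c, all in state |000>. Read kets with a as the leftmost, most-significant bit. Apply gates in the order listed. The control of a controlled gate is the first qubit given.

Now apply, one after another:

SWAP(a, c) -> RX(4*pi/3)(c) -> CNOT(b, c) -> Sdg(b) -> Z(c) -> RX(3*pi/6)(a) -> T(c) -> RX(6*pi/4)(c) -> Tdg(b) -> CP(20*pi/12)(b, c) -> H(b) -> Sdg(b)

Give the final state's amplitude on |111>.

|111> carries amplitude -sqrt(2)*I/8 + sqrt(6)*exp(3*I*pi/4)/8 in the final state.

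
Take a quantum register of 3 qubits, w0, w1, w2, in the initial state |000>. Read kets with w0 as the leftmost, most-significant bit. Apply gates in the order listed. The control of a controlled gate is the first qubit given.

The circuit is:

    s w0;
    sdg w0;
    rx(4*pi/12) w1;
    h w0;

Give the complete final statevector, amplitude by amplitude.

The final amplitudes are sqrt(6)/4 on |000>, 0 on |001>, -sqrt(2)*I/4 on |010>, 0 on |011>, sqrt(6)/4 on |100>, 0 on |101>, -sqrt(2)*I/4 on |110>, 0 on |111>. Key observation: steps 1-2 multiply out to the identity, so the circuit reduces to the remaining gates.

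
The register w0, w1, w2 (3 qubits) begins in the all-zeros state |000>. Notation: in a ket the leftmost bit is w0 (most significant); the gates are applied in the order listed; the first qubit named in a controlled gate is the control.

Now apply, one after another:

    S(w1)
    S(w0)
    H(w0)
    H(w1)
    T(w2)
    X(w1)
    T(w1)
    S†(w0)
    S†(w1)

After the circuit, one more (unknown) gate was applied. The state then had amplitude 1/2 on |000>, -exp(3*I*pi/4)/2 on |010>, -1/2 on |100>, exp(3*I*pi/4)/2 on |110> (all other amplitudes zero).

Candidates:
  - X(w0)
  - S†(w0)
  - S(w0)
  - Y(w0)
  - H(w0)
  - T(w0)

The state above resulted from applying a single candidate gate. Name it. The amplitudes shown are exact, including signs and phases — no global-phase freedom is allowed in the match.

It was S†(w0) that produced the state shown.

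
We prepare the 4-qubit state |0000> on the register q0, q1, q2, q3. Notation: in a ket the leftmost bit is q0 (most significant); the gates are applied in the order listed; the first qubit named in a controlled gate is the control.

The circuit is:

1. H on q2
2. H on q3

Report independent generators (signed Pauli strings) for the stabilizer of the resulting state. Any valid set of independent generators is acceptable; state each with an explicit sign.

One valid set of independent stabilizer generators is +IIXI, +IIIX, +ZIII, +IZII (any independent generating set of the same group is equally correct).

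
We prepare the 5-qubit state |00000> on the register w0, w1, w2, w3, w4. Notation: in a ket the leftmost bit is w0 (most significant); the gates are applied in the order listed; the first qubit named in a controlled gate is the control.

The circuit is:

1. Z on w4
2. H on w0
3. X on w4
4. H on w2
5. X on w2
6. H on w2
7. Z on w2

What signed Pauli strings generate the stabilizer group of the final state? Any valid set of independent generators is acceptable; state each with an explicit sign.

The stabilizer group can be generated by +XIIII, +IZIII, +IIZII, +IIIZI, -IIIIZ, among other valid generating sets. Key observation: gates 4-7 undo each other exactly, leaving only the rest of the circuit to track.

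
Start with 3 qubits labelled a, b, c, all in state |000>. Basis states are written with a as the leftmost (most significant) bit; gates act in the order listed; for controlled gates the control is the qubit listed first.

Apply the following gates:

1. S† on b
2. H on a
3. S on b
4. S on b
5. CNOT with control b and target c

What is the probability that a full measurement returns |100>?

Outcome |100> occurs with probability 1/2.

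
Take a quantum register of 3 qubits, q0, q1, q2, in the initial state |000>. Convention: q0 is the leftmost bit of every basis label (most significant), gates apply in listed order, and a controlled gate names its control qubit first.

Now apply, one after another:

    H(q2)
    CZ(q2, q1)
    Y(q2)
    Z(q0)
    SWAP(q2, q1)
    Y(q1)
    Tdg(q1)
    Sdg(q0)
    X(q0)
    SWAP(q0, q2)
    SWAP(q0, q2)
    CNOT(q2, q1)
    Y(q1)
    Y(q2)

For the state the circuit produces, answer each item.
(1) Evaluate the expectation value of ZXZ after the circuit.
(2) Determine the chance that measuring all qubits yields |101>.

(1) The observable ZXZ averages to -sqrt(2)/2. Key observation: steps 10-11 multiply out to the identity, so the circuit reduces to the remaining gates.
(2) A full measurement returns |101> with probability 1/2.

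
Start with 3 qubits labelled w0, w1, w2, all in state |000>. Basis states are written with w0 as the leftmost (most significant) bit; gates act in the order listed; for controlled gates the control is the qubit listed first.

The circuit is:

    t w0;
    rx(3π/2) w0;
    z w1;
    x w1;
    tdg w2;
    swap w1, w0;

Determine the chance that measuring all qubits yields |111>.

The probability of measuring |111> is 0.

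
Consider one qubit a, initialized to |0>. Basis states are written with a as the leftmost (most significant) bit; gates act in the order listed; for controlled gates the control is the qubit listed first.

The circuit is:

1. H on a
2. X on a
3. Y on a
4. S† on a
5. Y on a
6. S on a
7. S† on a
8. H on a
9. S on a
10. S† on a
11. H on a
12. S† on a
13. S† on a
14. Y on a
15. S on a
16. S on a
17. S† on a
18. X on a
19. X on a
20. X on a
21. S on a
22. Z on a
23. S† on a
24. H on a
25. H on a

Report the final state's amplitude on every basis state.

The final amplitudes are sqrt(2)*I/2 on |0>, -sqrt(2)*I/2 on |1>. Key observation: steps 16-17 multiply out to the identity, so the circuit reduces to the remaining gates.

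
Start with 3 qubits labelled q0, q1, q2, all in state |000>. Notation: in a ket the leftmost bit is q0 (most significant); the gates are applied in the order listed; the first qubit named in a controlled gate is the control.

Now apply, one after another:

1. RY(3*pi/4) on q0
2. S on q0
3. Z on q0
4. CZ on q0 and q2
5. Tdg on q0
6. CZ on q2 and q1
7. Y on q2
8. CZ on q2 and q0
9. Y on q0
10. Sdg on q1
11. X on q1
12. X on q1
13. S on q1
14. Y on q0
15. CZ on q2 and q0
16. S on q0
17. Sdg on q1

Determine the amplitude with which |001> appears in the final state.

The final state's coefficient on |001> equals I*sqrt(2 - sqrt(2))/2. Key observation: the block from step 8 through step 15 cancels to the identity and can be dropped.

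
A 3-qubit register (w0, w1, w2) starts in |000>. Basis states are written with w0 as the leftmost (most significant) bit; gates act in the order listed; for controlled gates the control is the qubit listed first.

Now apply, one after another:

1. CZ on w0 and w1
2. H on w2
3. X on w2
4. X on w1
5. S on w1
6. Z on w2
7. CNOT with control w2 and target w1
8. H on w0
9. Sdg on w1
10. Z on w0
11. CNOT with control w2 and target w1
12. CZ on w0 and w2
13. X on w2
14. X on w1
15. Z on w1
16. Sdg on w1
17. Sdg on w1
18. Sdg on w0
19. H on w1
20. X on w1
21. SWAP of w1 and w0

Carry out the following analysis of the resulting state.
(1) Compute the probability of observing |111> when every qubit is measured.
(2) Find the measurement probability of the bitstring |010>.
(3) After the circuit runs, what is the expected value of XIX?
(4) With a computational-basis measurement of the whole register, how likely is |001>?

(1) A full measurement returns |111> with probability 1/8.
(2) The probability of measuring |010> is 1/8.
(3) The observable XIX averages to 0.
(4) The probability of measuring |001> is 1/8.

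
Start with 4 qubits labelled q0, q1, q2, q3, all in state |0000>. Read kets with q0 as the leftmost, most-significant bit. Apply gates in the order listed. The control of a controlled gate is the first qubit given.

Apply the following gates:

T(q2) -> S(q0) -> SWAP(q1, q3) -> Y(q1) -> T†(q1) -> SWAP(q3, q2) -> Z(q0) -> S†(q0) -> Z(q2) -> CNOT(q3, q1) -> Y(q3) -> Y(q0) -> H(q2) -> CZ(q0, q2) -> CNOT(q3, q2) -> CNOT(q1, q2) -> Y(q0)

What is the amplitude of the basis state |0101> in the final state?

|0101> carries amplitude sqrt(2)*exp(3*I*pi/4)/2 in the final state.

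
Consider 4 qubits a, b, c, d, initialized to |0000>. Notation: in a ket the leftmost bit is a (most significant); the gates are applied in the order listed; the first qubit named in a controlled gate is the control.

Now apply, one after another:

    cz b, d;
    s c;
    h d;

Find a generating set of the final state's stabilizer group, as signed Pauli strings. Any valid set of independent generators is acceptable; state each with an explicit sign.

One valid set of independent stabilizer generators is +IIIX, +ZIII, +IZII, +IIZI (any independent generating set of the same group is equally correct).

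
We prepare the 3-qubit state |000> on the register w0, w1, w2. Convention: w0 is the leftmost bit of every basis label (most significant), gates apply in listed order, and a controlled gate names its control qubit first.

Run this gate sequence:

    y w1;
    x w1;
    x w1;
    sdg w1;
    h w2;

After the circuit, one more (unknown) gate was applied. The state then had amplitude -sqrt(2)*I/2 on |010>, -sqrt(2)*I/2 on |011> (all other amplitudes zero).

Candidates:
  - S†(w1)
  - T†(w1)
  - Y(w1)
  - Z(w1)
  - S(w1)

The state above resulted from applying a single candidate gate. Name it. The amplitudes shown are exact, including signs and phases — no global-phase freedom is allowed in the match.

The applied gate was S†(w1). Key observation: steps 2-3 multiply out to the identity, so the circuit reduces to the remaining gates.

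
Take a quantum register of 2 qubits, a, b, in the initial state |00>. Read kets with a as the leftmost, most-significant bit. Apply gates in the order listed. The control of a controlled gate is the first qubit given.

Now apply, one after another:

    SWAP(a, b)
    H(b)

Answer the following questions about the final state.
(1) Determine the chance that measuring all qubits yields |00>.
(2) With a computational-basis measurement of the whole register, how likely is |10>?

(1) Outcome |00> occurs with probability 1/2.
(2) A full measurement returns |10> with probability 0.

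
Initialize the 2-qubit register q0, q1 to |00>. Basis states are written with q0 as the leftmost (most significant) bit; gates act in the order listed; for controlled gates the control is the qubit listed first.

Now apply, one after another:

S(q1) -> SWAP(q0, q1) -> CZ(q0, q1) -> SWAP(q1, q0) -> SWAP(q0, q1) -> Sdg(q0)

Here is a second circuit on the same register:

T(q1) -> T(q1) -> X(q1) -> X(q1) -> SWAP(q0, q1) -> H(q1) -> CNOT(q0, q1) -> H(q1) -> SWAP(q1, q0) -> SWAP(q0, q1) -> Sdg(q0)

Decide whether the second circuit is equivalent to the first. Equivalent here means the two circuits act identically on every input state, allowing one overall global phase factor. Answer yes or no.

Yes: on every input state the two circuits agree up to one overall phase factor.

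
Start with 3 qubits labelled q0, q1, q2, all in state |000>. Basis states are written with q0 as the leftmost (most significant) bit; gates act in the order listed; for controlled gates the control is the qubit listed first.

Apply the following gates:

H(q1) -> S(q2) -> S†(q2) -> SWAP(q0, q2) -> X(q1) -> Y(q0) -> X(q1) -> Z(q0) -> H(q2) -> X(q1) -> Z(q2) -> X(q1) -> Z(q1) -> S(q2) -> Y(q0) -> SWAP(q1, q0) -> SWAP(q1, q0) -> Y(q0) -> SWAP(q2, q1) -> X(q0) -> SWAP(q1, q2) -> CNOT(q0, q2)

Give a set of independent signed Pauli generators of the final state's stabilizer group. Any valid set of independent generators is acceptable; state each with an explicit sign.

One valid set of independent stabilizer generators is -IXI, -IIY, +ZII (any independent generating set of the same group is equally correct). Key observation: gates 15-18 undo each other exactly, leaving only the rest of the circuit to track.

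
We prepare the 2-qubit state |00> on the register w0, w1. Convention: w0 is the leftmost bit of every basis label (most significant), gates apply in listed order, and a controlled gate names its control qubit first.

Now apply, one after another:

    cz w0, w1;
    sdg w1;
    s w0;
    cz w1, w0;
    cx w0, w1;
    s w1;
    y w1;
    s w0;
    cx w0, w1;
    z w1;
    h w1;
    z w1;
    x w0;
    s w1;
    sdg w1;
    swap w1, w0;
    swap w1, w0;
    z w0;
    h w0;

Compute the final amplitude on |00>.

The final state's coefficient on |00> equals I/2.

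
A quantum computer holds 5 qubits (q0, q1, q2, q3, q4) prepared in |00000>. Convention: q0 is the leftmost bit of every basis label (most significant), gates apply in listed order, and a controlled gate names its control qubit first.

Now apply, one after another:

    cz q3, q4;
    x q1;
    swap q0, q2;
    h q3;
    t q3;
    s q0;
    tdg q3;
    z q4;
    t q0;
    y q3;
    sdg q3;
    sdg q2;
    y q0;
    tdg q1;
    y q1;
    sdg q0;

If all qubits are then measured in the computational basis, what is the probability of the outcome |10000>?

A full measurement returns |10000> with probability 1/2.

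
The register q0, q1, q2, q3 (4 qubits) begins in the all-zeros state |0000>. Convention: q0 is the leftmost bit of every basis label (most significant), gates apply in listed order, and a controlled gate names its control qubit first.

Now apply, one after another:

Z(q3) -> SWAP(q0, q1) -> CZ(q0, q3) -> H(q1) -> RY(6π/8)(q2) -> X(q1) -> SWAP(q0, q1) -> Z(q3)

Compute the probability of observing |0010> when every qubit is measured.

The probability of measuring |0010> is sqrt(2)/8 + 1/4.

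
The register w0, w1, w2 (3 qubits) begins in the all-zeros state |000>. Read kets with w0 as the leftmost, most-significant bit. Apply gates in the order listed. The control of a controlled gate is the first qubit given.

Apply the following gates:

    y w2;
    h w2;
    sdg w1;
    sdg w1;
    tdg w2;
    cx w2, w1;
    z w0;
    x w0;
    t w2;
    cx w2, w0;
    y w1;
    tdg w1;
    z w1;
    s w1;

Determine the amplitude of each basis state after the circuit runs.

After the circuit, the state carries amplitude -sqrt(2)/2 on |001>, sqrt(2)*exp(I*pi/4)/2 on |110>, and 0 on every other basis state.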